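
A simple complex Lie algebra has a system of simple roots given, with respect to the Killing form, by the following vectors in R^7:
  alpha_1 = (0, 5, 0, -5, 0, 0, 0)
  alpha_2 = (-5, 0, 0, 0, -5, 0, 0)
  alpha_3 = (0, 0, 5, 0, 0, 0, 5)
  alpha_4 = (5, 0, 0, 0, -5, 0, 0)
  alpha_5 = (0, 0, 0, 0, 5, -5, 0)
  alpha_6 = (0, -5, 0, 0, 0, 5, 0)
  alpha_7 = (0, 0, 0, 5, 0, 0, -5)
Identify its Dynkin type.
Compute the Cartan integers a_ij = 2(alpha_i, alpha_j)/(alpha_j, alpha_j); the resulting 7x7 Cartan matrix is
[[2, 0, 0, 0, 0, -1, -1], [0, 2, 0, 0, -1, 0, 0], [0, 0, 2, 0, 0, 0, -1], [0, 0, 0, 2, -1, 0, 0], [0, -1, 0, -1, 2, -1, 0], [-1, 0, 0, 0, -1, 2, 0], [-1, 0, -1, 0, 0, 0, 2]].
All simple roots have the same length, so the diagram is simply laced. The associated Dynkin diagram is a chain of 5 nodes with a fork of two nodes at one end (D_7), so the type is D_7 (the algebra so(14)).

type D_7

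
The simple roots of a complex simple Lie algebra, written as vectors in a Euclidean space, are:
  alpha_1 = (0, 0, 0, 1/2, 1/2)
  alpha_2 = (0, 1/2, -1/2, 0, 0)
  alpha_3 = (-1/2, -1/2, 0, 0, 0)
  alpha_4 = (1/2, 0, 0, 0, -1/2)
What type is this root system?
type A_4

Compute the Cartan integers a_ij = 2(alpha_i, alpha_j)/(alpha_j, alpha_j); the resulting 4x4 Cartan matrix is
[[2, 0, 0, -1], [0, 2, -1, 0], [0, -1, 2, -1], [-1, 0, -1, 2]].
All simple roots have the same length, so the diagram is simply laced. The associated Dynkin diagram is a chain of 4 nodes with single edges (A_4), so the type is A_4 (the algebra sl(5)).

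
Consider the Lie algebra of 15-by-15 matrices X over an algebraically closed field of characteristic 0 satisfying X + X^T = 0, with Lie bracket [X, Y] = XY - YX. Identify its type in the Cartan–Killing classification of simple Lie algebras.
B7

This is so(15) with 15 odd, which has dimension 15(15-1)/2 = 105 and rank (15-1)/2 = 7. In the classification of classical Lie algebras, the orthogonal algebra so(2n+1) in an odd number of variables has type B_n; here n = 7, so the Dynkin diagram is a chain of 7 nodes with a double edge at one end; the terminal node there is the unique short simple root (B_7). Hence the type is B_7.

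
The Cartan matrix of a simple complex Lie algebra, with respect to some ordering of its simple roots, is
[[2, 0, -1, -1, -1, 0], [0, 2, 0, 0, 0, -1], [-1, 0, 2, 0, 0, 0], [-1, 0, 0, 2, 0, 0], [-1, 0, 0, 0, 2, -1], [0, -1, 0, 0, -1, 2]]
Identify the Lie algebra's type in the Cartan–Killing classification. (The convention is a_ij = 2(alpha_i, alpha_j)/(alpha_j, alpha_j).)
The matrix has rank 6 with 2's on the diagonal. Reading the off-diagonal entries as Dynkin edges (a single edge where a_ij = a_ji = -1; a double or triple edge where a_ij * a_ji = 2 or 3), the diagram is a chain of 4 nodes with a fork of two nodes at one end (D_6). One simple-root ordering that puts it in standard form is (alpha_2, alpha_6, alpha_5, alpha_1, alpha_3, alpha_4). So the algebra is type D_6, i.e. so(12).

type D_6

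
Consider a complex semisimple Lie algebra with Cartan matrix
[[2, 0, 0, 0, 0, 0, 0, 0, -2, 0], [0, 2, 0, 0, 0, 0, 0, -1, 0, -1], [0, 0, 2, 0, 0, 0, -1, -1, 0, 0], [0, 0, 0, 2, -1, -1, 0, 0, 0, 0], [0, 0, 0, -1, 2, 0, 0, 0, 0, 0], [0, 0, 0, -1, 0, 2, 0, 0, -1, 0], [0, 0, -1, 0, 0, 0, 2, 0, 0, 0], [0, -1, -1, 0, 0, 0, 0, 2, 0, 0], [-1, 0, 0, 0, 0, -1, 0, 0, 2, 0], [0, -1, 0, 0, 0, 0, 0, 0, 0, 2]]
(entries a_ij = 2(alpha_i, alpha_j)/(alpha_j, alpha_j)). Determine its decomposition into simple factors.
A5 + C5

The diagram associated to this matrix has two connected components: the simple roots {alpha_2, alpha_3, alpha_7, alpha_8, alpha_10} form a chain of 5 nodes with single edges (A_5), and {alpha_1, alpha_4, alpha_5, alpha_6, alpha_9} form a chain of 5 nodes with a double edge at one end; the terminal node there is the unique long simple root (C_5). A semisimple Lie algebra decomposes uniquely as the direct sum of simple ideals, one per connected component of its Dynkin diagram, so g ≅ A_5 ⊕ C_5 (dimension 35 + 55 = 90).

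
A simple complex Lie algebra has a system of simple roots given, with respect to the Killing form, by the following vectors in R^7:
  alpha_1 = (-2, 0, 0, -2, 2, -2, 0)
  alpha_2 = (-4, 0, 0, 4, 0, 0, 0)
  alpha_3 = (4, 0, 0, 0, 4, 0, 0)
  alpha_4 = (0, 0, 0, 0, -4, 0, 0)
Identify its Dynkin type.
Compute the Cartan integers a_ij = 2(alpha_i, alpha_j)/(alpha_j, alpha_j); the resulting 4x4 Cartan matrix is
[[2, 0, 0, -1], [0, 2, -1, 0], [0, -1, 2, -2], [-1, 0, -1, 2]].
The roots have two lengths (squared-length ratio 2:1); the short ones are alpha_{1,4}. The associated Dynkin diagram is a chain of 4 nodes with a double edge between the middle two (F_4), so the type is F_4.

type F_4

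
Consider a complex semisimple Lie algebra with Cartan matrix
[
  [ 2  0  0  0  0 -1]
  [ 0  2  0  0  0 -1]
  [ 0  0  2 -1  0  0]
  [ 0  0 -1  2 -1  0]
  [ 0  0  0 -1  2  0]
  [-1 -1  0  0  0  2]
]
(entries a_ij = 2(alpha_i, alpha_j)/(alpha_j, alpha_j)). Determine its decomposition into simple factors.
A_3 ⊕ A_3

The diagram associated to this matrix has two connected components: the simple roots {alpha_3, alpha_4, alpha_5} form a chain of 3 nodes with single edges (A_3), and {alpha_1, alpha_2, alpha_6} form a chain of 3 nodes with single edges (A_3). A semisimple Lie algebra decomposes uniquely as the direct sum of simple ideals, one per connected component of its Dynkin diagram, so g ≅ A_3 ⊕ A_3 (dimension 15 + 15 = 30).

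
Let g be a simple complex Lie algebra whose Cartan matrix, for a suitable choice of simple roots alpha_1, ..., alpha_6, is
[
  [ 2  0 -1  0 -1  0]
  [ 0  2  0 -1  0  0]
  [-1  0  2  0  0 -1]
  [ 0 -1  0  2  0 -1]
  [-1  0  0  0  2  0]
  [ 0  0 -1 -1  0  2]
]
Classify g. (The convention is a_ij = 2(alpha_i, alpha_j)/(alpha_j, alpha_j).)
A_6

The matrix has rank 6 with 2's on the diagonal. Reading the off-diagonal entries as Dynkin edges (a single edge where a_ij = a_ji = -1; a double or triple edge where a_ij * a_ji = 2 or 3), the diagram is a chain of 6 nodes with single edges (A_6). One simple-root ordering that puts it in standard form is (alpha_2, alpha_4, alpha_6, alpha_3, alpha_1, alpha_5). So the algebra is type A_6, i.e. sl(7).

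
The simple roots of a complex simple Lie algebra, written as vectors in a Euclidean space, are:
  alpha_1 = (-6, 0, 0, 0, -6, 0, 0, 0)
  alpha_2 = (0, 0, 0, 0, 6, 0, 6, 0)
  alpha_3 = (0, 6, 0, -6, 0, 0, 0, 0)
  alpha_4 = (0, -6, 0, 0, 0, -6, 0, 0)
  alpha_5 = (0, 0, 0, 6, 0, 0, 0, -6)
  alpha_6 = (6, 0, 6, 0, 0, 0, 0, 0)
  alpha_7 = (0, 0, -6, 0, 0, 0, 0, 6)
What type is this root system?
Compute the Cartan integers a_ij = 2(alpha_i, alpha_j)/(alpha_j, alpha_j); the resulting 7x7 Cartan matrix is
[[2, -1, 0, 0, 0, -1, 0], [-1, 2, 0, 0, 0, 0, 0], [0, 0, 2, -1, -1, 0, 0], [0, 0, -1, 2, 0, 0, 0], [0, 0, -1, 0, 2, 0, -1], [-1, 0, 0, 0, 0, 2, -1], [0, 0, 0, 0, -1, -1, 2]].
All simple roots have the same length, so the diagram is simply laced. The associated Dynkin diagram is a chain of 7 nodes with single edges (A_7), so the type is A_7 (the algebra sl(8)).

A_7 (sl(8))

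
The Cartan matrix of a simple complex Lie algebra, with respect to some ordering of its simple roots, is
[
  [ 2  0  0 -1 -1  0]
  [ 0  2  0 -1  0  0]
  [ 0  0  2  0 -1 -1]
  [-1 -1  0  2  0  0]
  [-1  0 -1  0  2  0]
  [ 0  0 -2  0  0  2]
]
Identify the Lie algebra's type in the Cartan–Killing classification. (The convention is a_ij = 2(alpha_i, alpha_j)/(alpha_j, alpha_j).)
The matrix has rank 6 with 2's on the diagonal. Reading the off-diagonal entries as Dynkin edges (a single edge where a_ij = a_ji = -1; a double or triple edge where a_ij * a_ji = 2 or 3), the diagram is a chain of 6 nodes with a double edge at one end; the terminal node there is the unique long simple root (C_6). One simple-root ordering that puts it in standard form is (alpha_2, alpha_4, alpha_1, alpha_5, alpha_3, alpha_6). So the algebra is type C_6, i.e. sp(12).

C6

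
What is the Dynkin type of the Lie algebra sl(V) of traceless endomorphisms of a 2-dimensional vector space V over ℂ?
This is sl(2), which has dimension 2^2 - 1 = 3 and rank 2 - 1 = 1 (a Cartan subalgebra is the diagonal traceless matrices). In the classification of classical Lie algebras, the special linear algebra sl(n+1) has type A_n; here n = 1, so the Dynkin diagram is a chain of 1 nodes with single edges (A_1). Hence the type is A_1.

type A_1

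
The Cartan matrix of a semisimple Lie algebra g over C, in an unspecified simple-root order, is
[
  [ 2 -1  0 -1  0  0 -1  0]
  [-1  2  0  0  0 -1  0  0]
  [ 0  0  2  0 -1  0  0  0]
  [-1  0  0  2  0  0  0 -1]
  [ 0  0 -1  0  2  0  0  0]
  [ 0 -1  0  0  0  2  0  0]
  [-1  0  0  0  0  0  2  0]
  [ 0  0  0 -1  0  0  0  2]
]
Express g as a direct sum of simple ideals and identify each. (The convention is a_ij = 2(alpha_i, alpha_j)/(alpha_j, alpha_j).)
A_2 ⊕ E_6

The diagram associated to this matrix has two connected components: the simple roots {alpha_3, alpha_5} form a chain of 2 nodes with single edges (A_2), and {alpha_1, alpha_2, alpha_4, alpha_6, alpha_7, alpha_8} form a chain of 5 nodes with one extra node attached to the third node from one end (E_6). A semisimple Lie algebra decomposes uniquely as the direct sum of simple ideals, one per connected component of its Dynkin diagram, so g ≅ A_2 ⊕ E_6 (dimension 8 + 78 = 86).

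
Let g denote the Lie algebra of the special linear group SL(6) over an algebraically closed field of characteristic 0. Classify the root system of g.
This is sl(6), which has dimension 6^2 - 1 = 35 and rank 6 - 1 = 5 (a Cartan subalgebra is the diagonal traceless matrices). In the classification of classical Lie algebras, the special linear algebra sl(n+1) has type A_n; here n = 5, so the Dynkin diagram is a chain of 5 nodes with single edges (A_5). Hence the type is A_5.

A5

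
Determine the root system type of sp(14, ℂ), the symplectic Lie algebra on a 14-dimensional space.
This is sp(14), which has dimension 14(14+1)/2 = 105 and rank 14/2 = 7. In the classification of classical Lie algebras, the symplectic algebra sp(2n) has type C_n; here n = 7, so the Dynkin diagram is a chain of 7 nodes with a double edge at one end; the terminal node there is the unique long simple root (C_7). Hence the type is C_7.

C_7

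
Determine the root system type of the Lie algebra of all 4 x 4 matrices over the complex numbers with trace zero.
type A_3

This is sl(4), which has dimension 4^2 - 1 = 15 and rank 4 - 1 = 3 (a Cartan subalgebra is the diagonal traceless matrices). In the classification of classical Lie algebras, the special linear algebra sl(n+1) has type A_n; here n = 3, so the Dynkin diagram is a chain of 3 nodes with single edges (A_3). Hence the type is A_3.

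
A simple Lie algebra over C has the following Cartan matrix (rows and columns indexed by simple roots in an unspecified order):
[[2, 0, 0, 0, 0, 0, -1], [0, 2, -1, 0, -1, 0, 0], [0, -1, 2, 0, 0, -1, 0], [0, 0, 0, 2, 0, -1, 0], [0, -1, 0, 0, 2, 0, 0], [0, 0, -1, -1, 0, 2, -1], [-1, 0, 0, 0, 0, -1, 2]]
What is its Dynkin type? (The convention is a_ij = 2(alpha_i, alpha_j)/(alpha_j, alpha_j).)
The matrix has rank 7 with 2's on the diagonal. Reading the off-diagonal entries as Dynkin edges (a single edge where a_ij = a_ji = -1; a double or triple edge where a_ij * a_ji = 2 or 3), the diagram is a chain of 6 nodes with one extra node attached to the third node from one end (E_7). One simple-root ordering that puts it in standard form is (alpha_1, alpha_4, alpha_7, alpha_6, alpha_3, alpha_2, alpha_5). So the algebra is type E_7.

E_7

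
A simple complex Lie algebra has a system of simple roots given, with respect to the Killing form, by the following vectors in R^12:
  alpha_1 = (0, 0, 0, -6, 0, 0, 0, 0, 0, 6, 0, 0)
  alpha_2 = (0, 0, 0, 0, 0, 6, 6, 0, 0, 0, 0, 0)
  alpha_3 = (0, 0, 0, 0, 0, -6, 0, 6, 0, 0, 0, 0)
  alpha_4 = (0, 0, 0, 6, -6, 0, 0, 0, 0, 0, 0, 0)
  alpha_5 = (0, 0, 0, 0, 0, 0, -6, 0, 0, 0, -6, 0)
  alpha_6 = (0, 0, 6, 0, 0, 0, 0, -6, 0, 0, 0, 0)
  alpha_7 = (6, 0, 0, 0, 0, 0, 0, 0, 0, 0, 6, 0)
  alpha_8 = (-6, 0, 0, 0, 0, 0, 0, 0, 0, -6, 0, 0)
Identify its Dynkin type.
A_8

Compute the Cartan integers a_ij = 2(alpha_i, alpha_j)/(alpha_j, alpha_j); the resulting 8x8 Cartan matrix is
[[2, 0, 0, -1, 0, 0, 0, -1], [0, 2, -1, 0, -1, 0, 0, 0], [0, -1, 2, 0, 0, -1, 0, 0], [-1, 0, 0, 2, 0, 0, 0, 0], [0, -1, 0, 0, 2, 0, -1, 0], [0, 0, -1, 0, 0, 2, 0, 0], [0, 0, 0, 0, -1, 0, 2, -1], [-1, 0, 0, 0, 0, 0, -1, 2]].
All simple roots have the same length, so the diagram is simply laced. The associated Dynkin diagram is a chain of 8 nodes with single edges (A_8), so the type is A_8 (the algebra sl(9)).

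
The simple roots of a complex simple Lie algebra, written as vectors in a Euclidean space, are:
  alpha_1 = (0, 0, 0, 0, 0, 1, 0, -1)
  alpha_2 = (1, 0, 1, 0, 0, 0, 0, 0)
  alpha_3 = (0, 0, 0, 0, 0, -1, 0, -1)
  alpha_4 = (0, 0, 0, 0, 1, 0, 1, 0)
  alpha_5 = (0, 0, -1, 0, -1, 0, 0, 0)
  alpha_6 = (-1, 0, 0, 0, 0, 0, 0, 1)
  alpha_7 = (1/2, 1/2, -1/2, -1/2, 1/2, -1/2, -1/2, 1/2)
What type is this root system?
Compute the Cartan integers a_ij = 2(alpha_i, alpha_j)/(alpha_j, alpha_j); the resulting 7x7 Cartan matrix is
[[2, 0, 0, 0, 0, -1, -1], [0, 2, 0, 0, -1, -1, 0], [0, 0, 2, 0, 0, -1, 0], [0, 0, 0, 2, -1, 0, 0], [0, -1, 0, -1, 2, 0, 0], [-1, -1, -1, 0, 0, 2, 0], [-1, 0, 0, 0, 0, 0, 2]].
All simple roots have the same length, so the diagram is simply laced. The associated Dynkin diagram is a chain of 6 nodes with one extra node attached to the third node from one end (E_7), so the type is E_7.

E_7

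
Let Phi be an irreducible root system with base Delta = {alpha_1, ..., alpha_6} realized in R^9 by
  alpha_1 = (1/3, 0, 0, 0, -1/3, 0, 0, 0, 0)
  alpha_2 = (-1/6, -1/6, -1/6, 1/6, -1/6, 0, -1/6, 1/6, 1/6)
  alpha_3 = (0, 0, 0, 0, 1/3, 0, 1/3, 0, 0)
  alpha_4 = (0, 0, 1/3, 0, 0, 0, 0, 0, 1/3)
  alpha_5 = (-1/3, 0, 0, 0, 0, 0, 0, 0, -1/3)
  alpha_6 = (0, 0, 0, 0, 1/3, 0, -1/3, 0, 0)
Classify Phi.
Compute the Cartan integers a_ij = 2(alpha_i, alpha_j)/(alpha_j, alpha_j); the resulting 6x6 Cartan matrix is
[[2, 0, -1, 0, -1, -1], [0, 2, -1, 0, 0, 0], [-1, -1, 2, 0, 0, 0], [0, 0, 0, 2, -1, 0], [-1, 0, 0, -1, 2, 0], [-1, 0, 0, 0, 0, 2]].
All simple roots have the same length, so the diagram is simply laced. The associated Dynkin diagram is a chain of 5 nodes with one extra node attached to the third node from one end (E_6), so the type is E_6.

type E_6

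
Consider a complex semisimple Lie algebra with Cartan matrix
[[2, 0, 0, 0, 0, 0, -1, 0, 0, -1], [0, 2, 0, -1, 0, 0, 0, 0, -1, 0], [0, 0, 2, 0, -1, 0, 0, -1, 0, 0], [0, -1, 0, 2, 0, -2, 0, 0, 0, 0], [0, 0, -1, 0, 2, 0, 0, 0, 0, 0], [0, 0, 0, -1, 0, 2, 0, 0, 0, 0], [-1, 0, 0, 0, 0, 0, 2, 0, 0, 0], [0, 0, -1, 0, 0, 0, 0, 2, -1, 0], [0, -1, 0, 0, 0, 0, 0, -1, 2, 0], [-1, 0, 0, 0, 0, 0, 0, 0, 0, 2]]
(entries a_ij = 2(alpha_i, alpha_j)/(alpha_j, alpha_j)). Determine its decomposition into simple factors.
A3 ⊕ B7

The diagram associated to this matrix has two connected components: the simple roots {alpha_1, alpha_7, alpha_10} form a chain of 3 nodes with single edges (A_3), and {alpha_2, alpha_3, alpha_4, alpha_5, alpha_6, alpha_8, alpha_9} form a chain of 7 nodes with a double edge at one end; the terminal node there is the unique short simple root (B_7). A semisimple Lie algebra decomposes uniquely as the direct sum of simple ideals, one per connected component of its Dynkin diagram, so g ≅ A_3 ⊕ B_7 (dimension 15 + 105 = 120).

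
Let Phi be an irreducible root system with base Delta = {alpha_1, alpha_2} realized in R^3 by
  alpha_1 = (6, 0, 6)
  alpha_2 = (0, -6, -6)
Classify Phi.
Compute the Cartan integers a_ij = 2(alpha_i, alpha_j)/(alpha_j, alpha_j); the resulting 2x2 Cartan matrix is
[[2, -1], [-1, 2]].
All simple roots have the same length, so the diagram is simply laced. The associated Dynkin diagram is a chain of 2 nodes with single edges (A_2), so the type is A_2 (the algebra sl(3)).

A_2 (sl(3))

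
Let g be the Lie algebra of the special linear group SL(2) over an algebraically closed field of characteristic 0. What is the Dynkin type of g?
A_1 (sl(2))

This is sl(2), which has dimension 2^2 - 1 = 3 and rank 2 - 1 = 1 (a Cartan subalgebra is the diagonal traceless matrices). In the classification of classical Lie algebras, the special linear algebra sl(n+1) has type A_n; here n = 1, so the Dynkin diagram is a chain of 1 nodes with single edges (A_1). Hence the type is A_1.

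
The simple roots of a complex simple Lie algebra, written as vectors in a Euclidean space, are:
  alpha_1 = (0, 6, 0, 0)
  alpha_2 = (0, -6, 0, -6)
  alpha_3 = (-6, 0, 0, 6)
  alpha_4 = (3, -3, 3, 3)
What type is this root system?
F4

Compute the Cartan integers a_ij = 2(alpha_i, alpha_j)/(alpha_j, alpha_j); the resulting 4x4 Cartan matrix is
[[2, -1, 0, -1], [-2, 2, -1, 0], [0, -1, 2, 0], [-1, 0, 0, 2]].
The roots have two lengths (squared-length ratio 2:1); the short ones are alpha_{1,4}. The associated Dynkin diagram is a chain of 4 nodes with a double edge between the middle two (F_4), so the type is F_4.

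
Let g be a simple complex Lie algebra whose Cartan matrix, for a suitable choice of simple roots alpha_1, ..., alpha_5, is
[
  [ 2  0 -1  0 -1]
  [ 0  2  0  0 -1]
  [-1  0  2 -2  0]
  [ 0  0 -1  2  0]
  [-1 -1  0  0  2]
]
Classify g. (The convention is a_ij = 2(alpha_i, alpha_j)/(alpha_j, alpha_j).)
The matrix has rank 5 with 2's on the diagonal. Reading the off-diagonal entries as Dynkin edges (a single edge where a_ij = a_ji = -1; a double or triple edge where a_ij * a_ji = 2 or 3), the diagram is a chain of 5 nodes with a double edge at one end; the terminal node there is the unique short simple root (B_5). One simple-root ordering that puts it in standard form is (alpha_2, alpha_5, alpha_1, alpha_3, alpha_4). So the algebra is type B_5, i.e. so(11).

B_5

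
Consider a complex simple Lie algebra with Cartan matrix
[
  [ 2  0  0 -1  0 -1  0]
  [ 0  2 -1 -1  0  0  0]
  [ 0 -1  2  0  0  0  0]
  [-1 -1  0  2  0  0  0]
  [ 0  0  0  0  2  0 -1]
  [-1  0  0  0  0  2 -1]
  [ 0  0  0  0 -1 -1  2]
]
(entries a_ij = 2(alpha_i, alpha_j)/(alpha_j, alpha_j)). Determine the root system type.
The matrix has rank 7 with 2's on the diagonal. Reading the off-diagonal entries as Dynkin edges (a single edge where a_ij = a_ji = -1; a double or triple edge where a_ij * a_ji = 2 or 3), the diagram is a chain of 7 nodes with single edges (A_7). One simple-root ordering that puts it in standard form is (alpha_5, alpha_7, alpha_6, alpha_1, alpha_4, alpha_2, alpha_3). So the algebra is type A_7, i.e. sl(8).

type A_7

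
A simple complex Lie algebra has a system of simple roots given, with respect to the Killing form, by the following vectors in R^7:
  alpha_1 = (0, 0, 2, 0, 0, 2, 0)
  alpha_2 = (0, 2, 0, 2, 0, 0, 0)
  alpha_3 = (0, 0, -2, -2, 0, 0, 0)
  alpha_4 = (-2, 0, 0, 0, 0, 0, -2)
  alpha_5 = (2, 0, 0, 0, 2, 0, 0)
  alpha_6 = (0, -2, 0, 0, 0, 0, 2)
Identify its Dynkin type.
A_6

Compute the Cartan integers a_ij = 2(alpha_i, alpha_j)/(alpha_j, alpha_j); the resulting 6x6 Cartan matrix is
[[2, 0, -1, 0, 0, 0], [0, 2, -1, 0, 0, -1], [-1, -1, 2, 0, 0, 0], [0, 0, 0, 2, -1, -1], [0, 0, 0, -1, 2, 0], [0, -1, 0, -1, 0, 2]].
All simple roots have the same length, so the diagram is simply laced. The associated Dynkin diagram is a chain of 6 nodes with single edges (A_6), so the type is A_6 (the algebra sl(7)).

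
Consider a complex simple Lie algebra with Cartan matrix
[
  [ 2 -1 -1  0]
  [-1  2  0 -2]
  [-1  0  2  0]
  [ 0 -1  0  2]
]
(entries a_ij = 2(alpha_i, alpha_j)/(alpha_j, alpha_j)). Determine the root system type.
The matrix has rank 4 with 2's on the diagonal. Reading the off-diagonal entries as Dynkin edges (a single edge where a_ij = a_ji = -1; a double or triple edge where a_ij * a_ji = 2 or 3), the diagram is a chain of 4 nodes with a double edge at one end; the terminal node there is the unique short simple root (B_4). One simple-root ordering that puts it in standard form is (alpha_3, alpha_1, alpha_2, alpha_4). So the algebra is type B_4, i.e. so(9).

B_4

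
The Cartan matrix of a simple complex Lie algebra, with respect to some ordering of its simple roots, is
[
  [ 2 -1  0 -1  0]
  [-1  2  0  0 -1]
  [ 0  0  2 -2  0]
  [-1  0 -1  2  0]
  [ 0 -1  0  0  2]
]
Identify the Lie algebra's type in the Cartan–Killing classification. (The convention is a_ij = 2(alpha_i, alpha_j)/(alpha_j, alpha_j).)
The matrix has rank 5 with 2's on the diagonal. Reading the off-diagonal entries as Dynkin edges (a single edge where a_ij = a_ji = -1; a double or triple edge where a_ij * a_ji = 2 or 3), the diagram is a chain of 5 nodes with a double edge at one end; the terminal node there is the unique long simple root (C_5). One simple-root ordering that puts it in standard form is (alpha_5, alpha_2, alpha_1, alpha_4, alpha_3). So the algebra is type C_5, i.e. sp(10).

C_5 (sp(10))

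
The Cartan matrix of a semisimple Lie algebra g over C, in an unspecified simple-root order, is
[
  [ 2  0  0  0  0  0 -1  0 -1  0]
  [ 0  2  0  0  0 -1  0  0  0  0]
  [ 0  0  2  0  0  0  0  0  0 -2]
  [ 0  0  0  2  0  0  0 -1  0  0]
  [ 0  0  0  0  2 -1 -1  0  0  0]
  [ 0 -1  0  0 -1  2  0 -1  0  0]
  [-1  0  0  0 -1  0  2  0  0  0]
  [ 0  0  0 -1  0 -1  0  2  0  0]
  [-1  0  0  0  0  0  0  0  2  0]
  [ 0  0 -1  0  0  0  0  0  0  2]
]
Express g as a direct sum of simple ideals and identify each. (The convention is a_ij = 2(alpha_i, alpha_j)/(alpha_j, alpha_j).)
The diagram associated to this matrix has two connected components: the simple roots {alpha_3, alpha_10} form a chain of 2 nodes with a double edge at one end; the terminal node there is the unique short simple root (B_2), and {alpha_1, alpha_2, alpha_4, alpha_5, alpha_6, alpha_7, alpha_8, alpha_9} form a chain of 7 nodes with one extra node attached to the third node from one end (E_8). A semisimple Lie algebra decomposes uniquely as the direct sum of simple ideals, one per connected component of its Dynkin diagram, so g ≅ B_2 ⊕ E_8 (dimension 10 + 248 = 258).

B_2 (so(5)) ⊕ E_8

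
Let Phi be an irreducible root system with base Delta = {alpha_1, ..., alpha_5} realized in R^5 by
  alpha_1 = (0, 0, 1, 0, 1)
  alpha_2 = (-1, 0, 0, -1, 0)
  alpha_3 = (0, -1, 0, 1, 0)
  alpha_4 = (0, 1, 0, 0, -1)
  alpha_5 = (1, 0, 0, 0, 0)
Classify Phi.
Compute the Cartan integers a_ij = 2(alpha_i, alpha_j)/(alpha_j, alpha_j); the resulting 5x5 Cartan matrix is
[[2, 0, 0, -1, 0], [0, 2, -1, 0, -2], [0, -1, 2, -1, 0], [-1, 0, -1, 2, 0], [0, -1, 0, 0, 2]].
The roots have two lengths (squared-length ratio 2:1); the short ones are alpha_{5}. The associated Dynkin diagram is a chain of 5 nodes with a double edge at one end; the terminal node there is the unique short simple root (B_5), so the type is B_5 (the algebra so(11)).

B_5 (so(11))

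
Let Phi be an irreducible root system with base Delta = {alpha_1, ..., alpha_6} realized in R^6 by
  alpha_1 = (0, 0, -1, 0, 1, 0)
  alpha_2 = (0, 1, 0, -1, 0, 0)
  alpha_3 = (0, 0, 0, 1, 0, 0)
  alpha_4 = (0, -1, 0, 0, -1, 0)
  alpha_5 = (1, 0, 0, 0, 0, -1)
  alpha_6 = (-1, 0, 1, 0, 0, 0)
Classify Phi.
type B_6

Compute the Cartan integers a_ij = 2(alpha_i, alpha_j)/(alpha_j, alpha_j); the resulting 6x6 Cartan matrix is
[[2, 0, 0, -1, 0, -1], [0, 2, -2, -1, 0, 0], [0, -1, 2, 0, 0, 0], [-1, -1, 0, 2, 0, 0], [0, 0, 0, 0, 2, -1], [-1, 0, 0, 0, -1, 2]].
The roots have two lengths (squared-length ratio 2:1); the short ones are alpha_{3}. The associated Dynkin diagram is a chain of 6 nodes with a double edge at one end; the terminal node there is the unique short simple root (B_6), so the type is B_6 (the algebra so(13)).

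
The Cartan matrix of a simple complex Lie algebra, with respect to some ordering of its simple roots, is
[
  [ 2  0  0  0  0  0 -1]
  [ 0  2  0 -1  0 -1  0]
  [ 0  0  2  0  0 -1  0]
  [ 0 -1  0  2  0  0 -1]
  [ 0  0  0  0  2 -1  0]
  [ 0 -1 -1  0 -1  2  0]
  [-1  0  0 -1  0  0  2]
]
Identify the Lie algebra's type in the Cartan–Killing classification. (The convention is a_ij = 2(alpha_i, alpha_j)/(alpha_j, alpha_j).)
The matrix has rank 7 with 2's on the diagonal. Reading the off-diagonal entries as Dynkin edges (a single edge where a_ij = a_ji = -1; a double or triple edge where a_ij * a_ji = 2 or 3), the diagram is a chain of 5 nodes with a fork of two nodes at one end (D_7). One simple-root ordering that puts it in standard form is (alpha_1, alpha_7, alpha_4, alpha_2, alpha_6, alpha_3, alpha_5). So the algebra is type D_7, i.e. so(14).

D7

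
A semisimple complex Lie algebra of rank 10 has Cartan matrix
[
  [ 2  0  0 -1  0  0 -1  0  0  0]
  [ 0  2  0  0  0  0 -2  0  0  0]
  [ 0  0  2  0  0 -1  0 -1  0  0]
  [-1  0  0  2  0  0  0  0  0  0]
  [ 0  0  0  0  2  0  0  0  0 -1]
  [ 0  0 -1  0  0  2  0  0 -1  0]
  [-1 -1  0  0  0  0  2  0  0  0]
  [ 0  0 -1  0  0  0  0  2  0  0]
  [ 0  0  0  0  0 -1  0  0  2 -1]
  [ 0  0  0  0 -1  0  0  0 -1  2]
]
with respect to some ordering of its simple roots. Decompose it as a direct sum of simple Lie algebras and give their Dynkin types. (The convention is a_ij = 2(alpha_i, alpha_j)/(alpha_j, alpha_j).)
A6 + C4

The diagram associated to this matrix has two connected components: the simple roots {alpha_3, alpha_5, alpha_6, alpha_8, alpha_9, alpha_10} form a chain of 6 nodes with single edges (A_6), and {alpha_1, alpha_2, alpha_4, alpha_7} form a chain of 4 nodes with a double edge at one end; the terminal node there is the unique long simple root (C_4). A semisimple Lie algebra decomposes uniquely as the direct sum of simple ideals, one per connected component of its Dynkin diagram, so g ≅ A_6 ⊕ C_4 (dimension 48 + 36 = 84).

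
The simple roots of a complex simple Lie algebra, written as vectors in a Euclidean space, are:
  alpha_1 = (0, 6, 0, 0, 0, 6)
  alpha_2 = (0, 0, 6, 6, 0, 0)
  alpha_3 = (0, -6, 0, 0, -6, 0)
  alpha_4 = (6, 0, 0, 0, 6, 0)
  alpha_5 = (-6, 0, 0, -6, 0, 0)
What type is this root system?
Compute the Cartan integers a_ij = 2(alpha_i, alpha_j)/(alpha_j, alpha_j); the resulting 5x5 Cartan matrix is
[[2, 0, -1, 0, 0], [0, 2, 0, 0, -1], [-1, 0, 2, -1, 0], [0, 0, -1, 2, -1], [0, -1, 0, -1, 2]].
All simple roots have the same length, so the diagram is simply laced. The associated Dynkin diagram is a chain of 5 nodes with single edges (A_5), so the type is A_5 (the algebra sl(6)).

A_5 (sl(6))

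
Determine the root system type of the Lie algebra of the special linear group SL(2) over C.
A1

This is sl(2), which has dimension 2^2 - 1 = 3 and rank 2 - 1 = 1 (a Cartan subalgebra is the diagonal traceless matrices). In the classification of classical Lie algebras, the special linear algebra sl(n+1) has type A_n; here n = 1, so the Dynkin diagram is a chain of 1 nodes with single edges (A_1). Hence the type is A_1.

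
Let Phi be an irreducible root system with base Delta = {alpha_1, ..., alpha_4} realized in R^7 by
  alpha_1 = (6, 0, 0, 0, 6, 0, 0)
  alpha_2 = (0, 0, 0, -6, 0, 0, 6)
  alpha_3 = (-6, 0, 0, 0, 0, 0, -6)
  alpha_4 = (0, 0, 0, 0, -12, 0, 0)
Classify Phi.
Compute the Cartan integers a_ij = 2(alpha_i, alpha_j)/(alpha_j, alpha_j); the resulting 4x4 Cartan matrix is
[[2, 0, -1, -1], [0, 2, -1, 0], [-1, -1, 2, 0], [-2, 0, 0, 2]].
The roots have two lengths (squared-length ratio 2:1); the short ones are alpha_{1,2,3}. The associated Dynkin diagram is a chain of 4 nodes with a double edge at one end; the terminal node there is the unique long simple root (C_4), so the type is C_4 (the algebra sp(8)).

C4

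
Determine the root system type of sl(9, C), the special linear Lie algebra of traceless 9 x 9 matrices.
This is sl(9), which has dimension 9^2 - 1 = 80 and rank 9 - 1 = 8 (a Cartan subalgebra is the diagonal traceless matrices). In the classification of classical Lie algebras, the special linear algebra sl(n+1) has type A_n; here n = 8, so the Dynkin diagram is a chain of 8 nodes with single edges (A_8). Hence the type is A_8.

A8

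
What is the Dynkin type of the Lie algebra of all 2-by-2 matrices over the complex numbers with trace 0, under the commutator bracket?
This is sl(2), which has dimension 2^2 - 1 = 3 and rank 2 - 1 = 1 (a Cartan subalgebra is the diagonal traceless matrices). In the classification of classical Lie algebras, the special linear algebra sl(n+1) has type A_n; here n = 1, so the Dynkin diagram is a chain of 1 nodes with single edges (A_1). Hence the type is A_1.

A_1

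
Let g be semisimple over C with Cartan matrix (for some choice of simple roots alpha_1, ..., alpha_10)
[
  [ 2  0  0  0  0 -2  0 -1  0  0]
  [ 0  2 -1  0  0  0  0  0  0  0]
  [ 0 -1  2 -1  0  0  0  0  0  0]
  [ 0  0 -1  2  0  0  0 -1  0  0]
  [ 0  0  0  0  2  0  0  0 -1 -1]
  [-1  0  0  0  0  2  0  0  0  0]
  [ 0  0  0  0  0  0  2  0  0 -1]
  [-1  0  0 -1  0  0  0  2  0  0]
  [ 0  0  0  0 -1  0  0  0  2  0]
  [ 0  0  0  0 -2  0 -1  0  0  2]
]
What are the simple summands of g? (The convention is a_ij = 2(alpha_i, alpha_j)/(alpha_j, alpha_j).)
B_6 ⊕ F_4

The diagram associated to this matrix has two connected components: the simple roots {alpha_1, alpha_2, alpha_3, alpha_4, alpha_6, alpha_8} form a chain of 6 nodes with a double edge at one end; the terminal node there is the unique short simple root (B_6), and {alpha_5, alpha_7, alpha_9, alpha_10} form a chain of 4 nodes with a double edge between the middle two (F_4). A semisimple Lie algebra decomposes uniquely as the direct sum of simple ideals, one per connected component of its Dynkin diagram, so g ≅ B_6 ⊕ F_4 (dimension 78 + 52 = 130).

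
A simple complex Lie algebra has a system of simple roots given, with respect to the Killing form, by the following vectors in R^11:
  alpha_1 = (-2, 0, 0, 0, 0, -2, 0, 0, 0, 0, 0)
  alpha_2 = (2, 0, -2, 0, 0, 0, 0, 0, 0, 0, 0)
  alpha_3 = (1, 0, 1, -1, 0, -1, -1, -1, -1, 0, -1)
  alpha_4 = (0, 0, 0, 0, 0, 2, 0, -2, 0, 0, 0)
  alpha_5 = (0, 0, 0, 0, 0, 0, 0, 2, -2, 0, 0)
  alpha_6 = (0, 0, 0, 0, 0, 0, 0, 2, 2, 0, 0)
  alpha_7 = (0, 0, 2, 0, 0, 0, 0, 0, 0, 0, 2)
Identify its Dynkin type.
Compute the Cartan integers a_ij = 2(alpha_i, alpha_j)/(alpha_j, alpha_j); the resulting 7x7 Cartan matrix is
[[2, -1, 0, -1, 0, 0, 0], [-1, 2, 0, 0, 0, 0, -1], [0, 0, 2, 0, 0, -1, 0], [-1, 0, 0, 2, -1, -1, 0], [0, 0, 0, -1, 2, 0, 0], [0, 0, -1, -1, 0, 2, 0], [0, -1, 0, 0, 0, 0, 2]].
All simple roots have the same length, so the diagram is simply laced. The associated Dynkin diagram is a chain of 6 nodes with one extra node attached to the third node from one end (E_7), so the type is E_7.

E_7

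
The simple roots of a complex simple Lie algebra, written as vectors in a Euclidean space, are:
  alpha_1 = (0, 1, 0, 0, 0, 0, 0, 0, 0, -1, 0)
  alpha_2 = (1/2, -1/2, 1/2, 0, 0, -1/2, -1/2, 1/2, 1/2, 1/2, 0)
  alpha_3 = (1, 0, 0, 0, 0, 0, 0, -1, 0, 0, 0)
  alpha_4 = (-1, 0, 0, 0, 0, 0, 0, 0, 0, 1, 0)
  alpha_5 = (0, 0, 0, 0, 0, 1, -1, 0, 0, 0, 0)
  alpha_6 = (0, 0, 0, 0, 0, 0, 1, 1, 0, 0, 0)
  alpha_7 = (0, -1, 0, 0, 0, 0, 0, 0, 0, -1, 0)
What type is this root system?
Compute the Cartan integers a_ij = 2(alpha_i, alpha_j)/(alpha_j, alpha_j); the resulting 7x7 Cartan matrix is
[[2, -1, 0, -1, 0, 0, 0], [-1, 2, 0, 0, 0, 0, 0], [0, 0, 2, -1, 0, -1, 0], [-1, 0, -1, 2, 0, 0, -1], [0, 0, 0, 0, 2, -1, 0], [0, 0, -1, 0, -1, 2, 0], [0, 0, 0, -1, 0, 0, 2]].
All simple roots have the same length, so the diagram is simply laced. The associated Dynkin diagram is a chain of 6 nodes with one extra node attached to the third node from one end (E_7), so the type is E_7.

type E_7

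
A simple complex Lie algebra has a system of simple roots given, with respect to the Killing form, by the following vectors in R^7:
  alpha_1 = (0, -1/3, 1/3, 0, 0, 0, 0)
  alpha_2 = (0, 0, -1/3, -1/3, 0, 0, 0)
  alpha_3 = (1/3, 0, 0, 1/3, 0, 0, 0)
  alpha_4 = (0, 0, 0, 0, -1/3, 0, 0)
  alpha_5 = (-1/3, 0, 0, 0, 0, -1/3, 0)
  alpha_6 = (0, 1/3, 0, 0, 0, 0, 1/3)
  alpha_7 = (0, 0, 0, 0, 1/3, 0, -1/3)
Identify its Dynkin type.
B7

Compute the Cartan integers a_ij = 2(alpha_i, alpha_j)/(alpha_j, alpha_j); the resulting 7x7 Cartan matrix is
[[2, -1, 0, 0, 0, -1, 0], [-1, 2, -1, 0, 0, 0, 0], [0, -1, 2, 0, -1, 0, 0], [0, 0, 0, 2, 0, 0, -1], [0, 0, -1, 0, 2, 0, 0], [-1, 0, 0, 0, 0, 2, -1], [0, 0, 0, -2, 0, -1, 2]].
The roots have two lengths (squared-length ratio 2:1); the short ones are alpha_{4}. The associated Dynkin diagram is a chain of 7 nodes with a double edge at one end; the terminal node there is the unique short simple root (B_7), so the type is B_7 (the algebra so(15)).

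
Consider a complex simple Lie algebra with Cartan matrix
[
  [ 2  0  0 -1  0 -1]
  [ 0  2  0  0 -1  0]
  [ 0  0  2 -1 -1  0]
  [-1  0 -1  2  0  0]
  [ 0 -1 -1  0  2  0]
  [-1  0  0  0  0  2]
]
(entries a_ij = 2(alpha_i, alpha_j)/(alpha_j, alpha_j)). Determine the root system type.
The matrix has rank 6 with 2's on the diagonal. Reading the off-diagonal entries as Dynkin edges (a single edge where a_ij = a_ji = -1; a double or triple edge where a_ij * a_ji = 2 or 3), the diagram is a chain of 6 nodes with single edges (A_6). One simple-root ordering that puts it in standard form is (alpha_2, alpha_5, alpha_3, alpha_4, alpha_1, alpha_6). So the algebra is type A_6, i.e. sl(7).

A6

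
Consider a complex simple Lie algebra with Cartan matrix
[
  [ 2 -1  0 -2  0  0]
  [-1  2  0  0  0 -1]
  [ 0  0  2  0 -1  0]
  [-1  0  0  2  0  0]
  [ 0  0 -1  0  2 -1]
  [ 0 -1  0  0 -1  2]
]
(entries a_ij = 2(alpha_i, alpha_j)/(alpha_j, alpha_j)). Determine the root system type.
B6

The matrix has rank 6 with 2's on the diagonal. Reading the off-diagonal entries as Dynkin edges (a single edge where a_ij = a_ji = -1; a double or triple edge where a_ij * a_ji = 2 or 3), the diagram is a chain of 6 nodes with a double edge at one end; the terminal node there is the unique short simple root (B_6). One simple-root ordering that puts it in standard form is (alpha_3, alpha_5, alpha_6, alpha_2, alpha_1, alpha_4). So the algebra is type B_6, i.e. so(13).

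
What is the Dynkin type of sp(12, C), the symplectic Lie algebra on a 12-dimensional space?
type C_6

This is sp(12), which has dimension 12(12+1)/2 = 78 and rank 12/2 = 6. In the classification of classical Lie algebras, the symplectic algebra sp(2n) has type C_n; here n = 6, so the Dynkin diagram is a chain of 6 nodes with a double edge at one end; the terminal node there is the unique long simple root (C_6). Hence the type is C_6.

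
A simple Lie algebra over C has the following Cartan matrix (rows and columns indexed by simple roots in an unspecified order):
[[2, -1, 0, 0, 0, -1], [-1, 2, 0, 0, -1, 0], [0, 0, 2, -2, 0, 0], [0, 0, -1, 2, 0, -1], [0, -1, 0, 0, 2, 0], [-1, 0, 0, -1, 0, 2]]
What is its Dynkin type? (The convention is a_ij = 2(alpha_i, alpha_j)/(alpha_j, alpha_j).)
type C_6

The matrix has rank 6 with 2's on the diagonal. Reading the off-diagonal entries as Dynkin edges (a single edge where a_ij = a_ji = -1; a double or triple edge where a_ij * a_ji = 2 or 3), the diagram is a chain of 6 nodes with a double edge at one end; the terminal node there is the unique long simple root (C_6). One simple-root ordering that puts it in standard form is (alpha_5, alpha_2, alpha_1, alpha_6, alpha_4, alpha_3). So the algebra is type C_6, i.e. sp(12).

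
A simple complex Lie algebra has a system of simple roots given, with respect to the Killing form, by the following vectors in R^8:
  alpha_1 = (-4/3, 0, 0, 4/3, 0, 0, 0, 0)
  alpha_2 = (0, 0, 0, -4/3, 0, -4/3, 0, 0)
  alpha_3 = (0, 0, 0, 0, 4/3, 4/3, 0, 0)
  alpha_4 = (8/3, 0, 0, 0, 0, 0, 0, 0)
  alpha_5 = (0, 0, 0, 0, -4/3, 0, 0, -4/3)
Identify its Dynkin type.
C_5 (sp(10))

Compute the Cartan integers a_ij = 2(alpha_i, alpha_j)/(alpha_j, alpha_j); the resulting 5x5 Cartan matrix is
[[2, -1, 0, -1, 0], [-1, 2, -1, 0, 0], [0, -1, 2, 0, -1], [-2, 0, 0, 2, 0], [0, 0, -1, 0, 2]].
The roots have two lengths (squared-length ratio 2:1); the short ones are alpha_{1,2,3,5}. The associated Dynkin diagram is a chain of 5 nodes with a double edge at one end; the terminal node there is the unique long simple root (C_5), so the type is C_5 (the algebra sp(10)).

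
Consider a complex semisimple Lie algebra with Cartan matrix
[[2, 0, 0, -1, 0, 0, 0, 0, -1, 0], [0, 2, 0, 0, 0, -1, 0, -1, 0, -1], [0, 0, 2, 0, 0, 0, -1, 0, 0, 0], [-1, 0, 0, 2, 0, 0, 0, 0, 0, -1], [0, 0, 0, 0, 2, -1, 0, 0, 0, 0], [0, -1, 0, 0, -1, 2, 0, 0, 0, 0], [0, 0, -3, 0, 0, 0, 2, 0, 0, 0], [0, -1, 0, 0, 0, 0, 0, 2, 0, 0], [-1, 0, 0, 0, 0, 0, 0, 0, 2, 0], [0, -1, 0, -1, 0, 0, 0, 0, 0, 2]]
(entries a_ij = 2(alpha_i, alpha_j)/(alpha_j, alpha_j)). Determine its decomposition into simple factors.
The diagram associated to this matrix has two connected components: the simple roots {alpha_1, alpha_2, alpha_4, alpha_5, alpha_6, alpha_8, alpha_9, alpha_10} form a chain of 7 nodes with one extra node attached to the third node from one end (E_8), and {alpha_3, alpha_7} form two nodes joined by a triple edge (G_2). A semisimple Lie algebra decomposes uniquely as the direct sum of simple ideals, one per connected component of its Dynkin diagram, so g ≅ E_8 ⊕ G_2 (dimension 248 + 14 = 262).

E8 + G2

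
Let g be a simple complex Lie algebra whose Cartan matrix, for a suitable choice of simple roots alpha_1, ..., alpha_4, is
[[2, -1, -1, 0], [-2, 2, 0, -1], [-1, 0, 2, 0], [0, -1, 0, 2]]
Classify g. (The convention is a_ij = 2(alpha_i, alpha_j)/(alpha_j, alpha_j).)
F_4

The matrix has rank 4 with 2's on the diagonal. Reading the off-diagonal entries as Dynkin edges (a single edge where a_ij = a_ji = -1; a double or triple edge where a_ij * a_ji = 2 or 3), the diagram is a chain of 4 nodes with a double edge between the middle two (F_4). One simple-root ordering that puts it in standard form is (alpha_4, alpha_2, alpha_1, alpha_3). So the algebra is type F_4.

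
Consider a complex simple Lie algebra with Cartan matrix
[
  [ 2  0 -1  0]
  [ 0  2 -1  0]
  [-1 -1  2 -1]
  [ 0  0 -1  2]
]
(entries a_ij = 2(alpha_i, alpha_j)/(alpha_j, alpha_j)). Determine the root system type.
type D_4

The matrix has rank 4 with 2's on the diagonal. Reading the off-diagonal entries as Dynkin edges (a single edge where a_ij = a_ji = -1; a double or triple edge where a_ij * a_ji = 2 or 3), the diagram is a chain of 2 nodes with a fork of two nodes at one end (D_4). One simple-root ordering that puts it in standard form is (alpha_1, alpha_3, alpha_4, alpha_2). So the algebra is type D_4, i.e. so(8).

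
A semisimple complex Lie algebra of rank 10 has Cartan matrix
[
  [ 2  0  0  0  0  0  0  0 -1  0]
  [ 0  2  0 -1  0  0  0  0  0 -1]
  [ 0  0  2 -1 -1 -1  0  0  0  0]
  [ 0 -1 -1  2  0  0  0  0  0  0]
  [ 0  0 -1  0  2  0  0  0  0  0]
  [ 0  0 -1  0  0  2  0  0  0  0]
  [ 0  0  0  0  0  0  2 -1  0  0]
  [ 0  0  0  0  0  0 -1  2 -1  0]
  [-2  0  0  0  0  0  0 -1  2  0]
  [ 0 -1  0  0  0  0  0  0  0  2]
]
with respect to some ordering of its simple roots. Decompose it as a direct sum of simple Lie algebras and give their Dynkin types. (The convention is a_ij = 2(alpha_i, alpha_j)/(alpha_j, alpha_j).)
B_4 + D_6

The diagram associated to this matrix has two connected components: the simple roots {alpha_1, alpha_7, alpha_8, alpha_9} form a chain of 4 nodes with a double edge at one end; the terminal node there is the unique short simple root (B_4), and {alpha_2, alpha_3, alpha_4, alpha_5, alpha_6, alpha_10} form a chain of 4 nodes with a fork of two nodes at one end (D_6). A semisimple Lie algebra decomposes uniquely as the direct sum of simple ideals, one per connected component of its Dynkin diagram, so g ≅ B_4 ⊕ D_6 (dimension 36 + 66 = 102).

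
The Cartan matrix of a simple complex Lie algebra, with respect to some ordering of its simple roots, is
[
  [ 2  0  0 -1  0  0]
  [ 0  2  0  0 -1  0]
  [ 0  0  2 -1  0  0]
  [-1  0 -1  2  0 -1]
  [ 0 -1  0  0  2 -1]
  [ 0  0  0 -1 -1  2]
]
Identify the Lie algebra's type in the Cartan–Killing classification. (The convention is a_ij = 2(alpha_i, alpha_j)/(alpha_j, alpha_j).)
The matrix has rank 6 with 2's on the diagonal. Reading the off-diagonal entries as Dynkin edges (a single edge where a_ij = a_ji = -1; a double or triple edge where a_ij * a_ji = 2 or 3), the diagram is a chain of 4 nodes with a fork of two nodes at one end (D_6). One simple-root ordering that puts it in standard form is (alpha_2, alpha_5, alpha_6, alpha_4, alpha_3, alpha_1). So the algebra is type D_6, i.e. so(12).

D6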